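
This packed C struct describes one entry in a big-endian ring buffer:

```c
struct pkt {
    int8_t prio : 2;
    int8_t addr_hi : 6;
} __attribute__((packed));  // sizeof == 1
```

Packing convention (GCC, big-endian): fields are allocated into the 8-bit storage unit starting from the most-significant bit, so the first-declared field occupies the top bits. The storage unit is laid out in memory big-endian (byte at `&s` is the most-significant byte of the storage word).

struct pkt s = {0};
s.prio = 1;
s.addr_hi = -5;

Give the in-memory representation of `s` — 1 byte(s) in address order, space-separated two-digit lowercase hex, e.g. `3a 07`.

7b

prio:2 = 1 → 0x1 << 6 → word 0x40
addr_hi:6 = -5 → 0x3b << 0 → word 0x7b
word = 0x7b → big-endian bytes:
  [0]=0x7b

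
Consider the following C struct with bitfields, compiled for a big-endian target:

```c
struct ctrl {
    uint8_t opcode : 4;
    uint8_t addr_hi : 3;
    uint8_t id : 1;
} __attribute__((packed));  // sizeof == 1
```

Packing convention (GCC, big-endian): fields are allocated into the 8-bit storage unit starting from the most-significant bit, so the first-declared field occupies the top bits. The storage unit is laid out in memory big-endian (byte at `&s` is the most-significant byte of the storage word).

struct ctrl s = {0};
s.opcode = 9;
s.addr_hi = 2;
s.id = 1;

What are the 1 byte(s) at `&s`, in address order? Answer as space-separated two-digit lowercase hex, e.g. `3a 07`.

95

opcode (4b) val=9 bits=0x9 at bit 4: 0x90
addr_hi (3b) val=2 bits=0x2 at bit 1: 0x94
id (1b) val=1 bits=0x1 at bit 0: 0x95
word = 0x95 → big-endian bytes:
  [0]=0x95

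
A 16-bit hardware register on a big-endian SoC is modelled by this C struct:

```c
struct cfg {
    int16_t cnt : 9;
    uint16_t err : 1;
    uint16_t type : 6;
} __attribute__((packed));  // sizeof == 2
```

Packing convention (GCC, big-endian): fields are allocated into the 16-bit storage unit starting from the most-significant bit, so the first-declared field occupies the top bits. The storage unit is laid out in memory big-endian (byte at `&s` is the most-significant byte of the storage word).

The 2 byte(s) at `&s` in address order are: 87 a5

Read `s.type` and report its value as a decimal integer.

[0]=0x87 [1]=0xa5 (big-endian) → word 0x87a5
cnt [7+:9] = (word>>7) & 0x1ff = 271
err [6+:1] = (word>>6) & 0x1 = 0
type [0+:6] = (word>>0) & 0x3f = 37  ←

37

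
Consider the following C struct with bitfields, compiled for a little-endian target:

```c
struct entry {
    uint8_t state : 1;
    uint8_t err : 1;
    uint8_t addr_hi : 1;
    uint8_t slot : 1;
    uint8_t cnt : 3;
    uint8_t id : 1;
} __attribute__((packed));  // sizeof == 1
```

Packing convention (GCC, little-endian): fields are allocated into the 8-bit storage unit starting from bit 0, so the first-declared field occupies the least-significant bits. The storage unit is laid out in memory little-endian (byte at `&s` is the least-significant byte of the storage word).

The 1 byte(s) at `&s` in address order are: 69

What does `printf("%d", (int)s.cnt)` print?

6

[0]=0x69 (little-endian) → word 0x69
state [0+:1] = (word>>0) & 0x1 = 1
err [1+:1] = (word>>1) & 0x1 = 0
addr_hi [2+:1] = (word>>2) & 0x1 = 0
slot [3+:1] = (word>>3) & 0x1 = 1
cnt [4+:3] = (word>>4) & 0x7 = 6  ←
id [7+:1] = (word>>7) & 0x1 = 0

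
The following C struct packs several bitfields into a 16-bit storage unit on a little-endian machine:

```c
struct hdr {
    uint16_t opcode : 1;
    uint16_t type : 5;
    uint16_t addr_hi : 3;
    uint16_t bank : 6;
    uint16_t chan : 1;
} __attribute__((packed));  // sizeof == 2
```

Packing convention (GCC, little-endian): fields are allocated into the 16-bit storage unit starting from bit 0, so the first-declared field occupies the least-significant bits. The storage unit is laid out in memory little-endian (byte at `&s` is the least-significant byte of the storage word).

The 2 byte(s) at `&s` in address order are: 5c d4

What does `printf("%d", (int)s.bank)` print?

42

[0]=0x5c [1]=0xd4 (little-endian) → word 0xd45c
opcode [0+:1] = (word>>0) & 0x1 = 0
type [1+:5] = (word>>1) & 0x1f = 14
addr_hi [6+:3] = (word>>6) & 0x7 = 1
bank [9+:6] = (word>>9) & 0x3f = 42  ←
chan [15+:1] = (word>>15) & 0x1 = 1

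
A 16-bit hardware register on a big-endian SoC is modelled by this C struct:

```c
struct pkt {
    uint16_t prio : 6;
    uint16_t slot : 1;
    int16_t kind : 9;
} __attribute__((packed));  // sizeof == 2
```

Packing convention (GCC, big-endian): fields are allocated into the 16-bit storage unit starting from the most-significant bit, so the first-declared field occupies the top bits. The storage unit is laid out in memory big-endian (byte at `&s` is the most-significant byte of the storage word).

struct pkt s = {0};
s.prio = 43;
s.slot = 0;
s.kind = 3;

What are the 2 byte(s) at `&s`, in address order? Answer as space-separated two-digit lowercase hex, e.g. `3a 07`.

ac 03

prio:6 = 43 → 0x2b << 10 → word 0xac00
slot:1 = 0 → 0x0 << 9 → word 0xac00
kind:9 = 3 → 0x3 << 0 → word 0xac03
word = 0xac03 → big-endian bytes:
  [0]=0xac  [1]=0x03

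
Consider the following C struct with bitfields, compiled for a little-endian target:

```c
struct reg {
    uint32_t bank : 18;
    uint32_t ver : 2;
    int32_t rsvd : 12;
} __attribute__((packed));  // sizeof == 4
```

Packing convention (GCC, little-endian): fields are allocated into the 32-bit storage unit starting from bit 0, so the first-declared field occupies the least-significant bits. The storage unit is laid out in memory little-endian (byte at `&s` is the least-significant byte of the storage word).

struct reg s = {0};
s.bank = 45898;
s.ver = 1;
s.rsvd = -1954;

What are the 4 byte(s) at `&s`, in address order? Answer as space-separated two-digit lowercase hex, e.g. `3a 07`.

4a b3 e4 85

bank:18 = 45898 → 0xb34a << 0 → word 0x0000b34a
ver:2 = 1 → 0x1 << 18 → word 0x0004b34a
rsvd:12 = -1954 → 0x85e << 20 → word 0x85e4b34a
word = 0x85e4b34a → little-endian bytes:
  [0]=0x4a  [1]=0xb3  [2]=0xe4  [3]=0x85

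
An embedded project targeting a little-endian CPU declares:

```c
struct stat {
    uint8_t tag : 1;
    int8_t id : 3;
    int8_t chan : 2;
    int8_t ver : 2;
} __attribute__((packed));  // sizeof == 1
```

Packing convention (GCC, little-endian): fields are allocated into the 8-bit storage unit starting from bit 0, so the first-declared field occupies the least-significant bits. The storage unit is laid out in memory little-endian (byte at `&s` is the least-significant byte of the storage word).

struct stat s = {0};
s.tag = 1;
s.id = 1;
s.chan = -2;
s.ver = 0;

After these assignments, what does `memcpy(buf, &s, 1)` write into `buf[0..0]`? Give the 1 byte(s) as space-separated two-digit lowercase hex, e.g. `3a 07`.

23

tag (1b) val=1 bits=0x1 at bit 0: 0x01
id (3b) val=1 bits=0x1 at bit 1: 0x03
chan (2b) val=-2 bits=0x2 at bit 4: 0x23
ver (2b) val=0 bits=0x0 at bit 6: 0x23
word = 0x23 → little-endian bytes:
  [0]=0x23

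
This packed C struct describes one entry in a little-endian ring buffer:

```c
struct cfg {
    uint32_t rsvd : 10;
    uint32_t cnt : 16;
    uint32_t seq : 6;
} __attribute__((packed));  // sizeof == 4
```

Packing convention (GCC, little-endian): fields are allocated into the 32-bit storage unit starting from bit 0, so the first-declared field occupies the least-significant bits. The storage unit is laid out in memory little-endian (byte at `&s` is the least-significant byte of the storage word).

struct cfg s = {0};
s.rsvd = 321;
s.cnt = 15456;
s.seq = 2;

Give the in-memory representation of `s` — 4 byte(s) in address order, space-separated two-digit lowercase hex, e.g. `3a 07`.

41 81 f1 08

rsvd (10b) val=321 bits=0x141 at bit 0: 0x00000141
cnt (16b) val=15456 bits=0x3c60 at bit 10: 0x00f18141
seq (6b) val=2 bits=0x2 at bit 26: 0x08f18141
word = 0x08f18141 → little-endian bytes:
  [0]=0x41  [1]=0x81  [2]=0xf1  [3]=0x08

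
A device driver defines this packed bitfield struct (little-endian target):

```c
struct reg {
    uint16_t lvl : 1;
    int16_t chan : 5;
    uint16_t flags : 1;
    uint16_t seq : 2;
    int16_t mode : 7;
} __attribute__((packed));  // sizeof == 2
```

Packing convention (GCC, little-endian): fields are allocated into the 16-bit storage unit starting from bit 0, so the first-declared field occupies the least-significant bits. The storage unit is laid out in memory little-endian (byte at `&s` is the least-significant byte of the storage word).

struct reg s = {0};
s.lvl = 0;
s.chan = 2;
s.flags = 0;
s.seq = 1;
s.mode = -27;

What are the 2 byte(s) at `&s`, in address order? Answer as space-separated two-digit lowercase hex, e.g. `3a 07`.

[0+:1] lvl=0 & 0x1 = 0x0; word=0x0000
[1+:5] chan=2 & 0x1f = 0x2; word=0x0004
[6+:1] flags=0 & 0x1 = 0x0; word=0x0004
[7+:2] seq=1 & 0x3 = 0x1; word=0x0084
[9+:7] mode=-27 & 0x7f = 0x65; word=0xca84
word = 0xca84 → little-endian bytes:
  [0]=0x84  [1]=0xca

84 ca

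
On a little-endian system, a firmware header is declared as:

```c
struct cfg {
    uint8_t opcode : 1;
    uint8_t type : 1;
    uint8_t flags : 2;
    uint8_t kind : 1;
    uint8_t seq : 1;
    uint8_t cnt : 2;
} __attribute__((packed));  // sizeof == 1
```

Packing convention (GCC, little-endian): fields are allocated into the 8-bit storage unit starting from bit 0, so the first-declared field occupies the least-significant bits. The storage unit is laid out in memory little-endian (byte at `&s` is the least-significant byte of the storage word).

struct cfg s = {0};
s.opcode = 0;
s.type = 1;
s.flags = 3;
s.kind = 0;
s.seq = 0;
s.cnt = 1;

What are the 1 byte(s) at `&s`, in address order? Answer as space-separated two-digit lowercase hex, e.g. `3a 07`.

opcode:1 = 0 → 0x0 << 0 → word 0x00
type:1 = 1 → 0x1 << 1 → word 0x02
flags:2 = 3 → 0x3 << 2 → word 0x0e
kind:1 = 0 → 0x0 << 4 → word 0x0e
seq:1 = 0 → 0x0 << 5 → word 0x0e
cnt:2 = 1 → 0x1 << 6 → word 0x4e
word = 0x4e → little-endian bytes:
  [0]=0x4e

4e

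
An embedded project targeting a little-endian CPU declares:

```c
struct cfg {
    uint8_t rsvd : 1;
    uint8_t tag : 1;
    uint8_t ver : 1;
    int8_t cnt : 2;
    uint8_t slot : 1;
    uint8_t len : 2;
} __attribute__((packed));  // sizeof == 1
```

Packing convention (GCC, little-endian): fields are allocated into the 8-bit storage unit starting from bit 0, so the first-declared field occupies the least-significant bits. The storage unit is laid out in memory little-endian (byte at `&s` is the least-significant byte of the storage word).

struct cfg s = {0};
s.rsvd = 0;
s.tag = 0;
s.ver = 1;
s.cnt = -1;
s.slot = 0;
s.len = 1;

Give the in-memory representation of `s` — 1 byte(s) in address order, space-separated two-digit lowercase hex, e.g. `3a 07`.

rsvd (1b) val=0 bits=0x0 at bit 0: 0x00
tag (1b) val=0 bits=0x0 at bit 1: 0x00
ver (1b) val=1 bits=0x1 at bit 2: 0x04
cnt (2b) val=-1 bits=0x3 at bit 3: 0x1c
slot (1b) val=0 bits=0x0 at bit 5: 0x1c
len (2b) val=1 bits=0x1 at bit 6: 0x5c
word = 0x5c → little-endian bytes:
  [0]=0x5c

5c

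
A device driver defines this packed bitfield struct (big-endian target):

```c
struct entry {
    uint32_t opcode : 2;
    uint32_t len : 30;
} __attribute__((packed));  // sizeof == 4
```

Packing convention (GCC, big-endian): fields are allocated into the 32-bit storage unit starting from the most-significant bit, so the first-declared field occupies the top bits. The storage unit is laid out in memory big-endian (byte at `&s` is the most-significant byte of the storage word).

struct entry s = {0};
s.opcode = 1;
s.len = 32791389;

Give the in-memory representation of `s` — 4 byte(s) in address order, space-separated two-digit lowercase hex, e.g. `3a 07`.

41 f4 5b 5d

[30+:2] opcode=1 & 0x3 = 0x1; word=0x40000000
[0+:30] len=32791389 & 0x3fffffff = 0x1f45b5d; word=0x41f45b5d
word = 0x41f45b5d → big-endian bytes:
  [0]=0x41  [1]=0xf4  [2]=0x5b  [3]=0x5d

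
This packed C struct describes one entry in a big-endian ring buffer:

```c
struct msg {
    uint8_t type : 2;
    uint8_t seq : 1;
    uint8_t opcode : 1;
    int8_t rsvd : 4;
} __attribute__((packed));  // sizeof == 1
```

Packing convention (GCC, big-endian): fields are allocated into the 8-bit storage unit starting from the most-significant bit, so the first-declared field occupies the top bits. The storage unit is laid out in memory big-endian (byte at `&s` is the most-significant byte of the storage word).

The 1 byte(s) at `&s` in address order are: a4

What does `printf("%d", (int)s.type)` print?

[0]=0xa4 (big-endian) → word 0xa4
type [6+:2] = (word>>6) & 0x3 = 2  ←
seq [5+:1] = (word>>5) & 0x1 = 1
opcode [4+:1] = (word>>4) & 0x1 = 0
rsvd [0+:4] = (word>>0) & 0xf = 4

2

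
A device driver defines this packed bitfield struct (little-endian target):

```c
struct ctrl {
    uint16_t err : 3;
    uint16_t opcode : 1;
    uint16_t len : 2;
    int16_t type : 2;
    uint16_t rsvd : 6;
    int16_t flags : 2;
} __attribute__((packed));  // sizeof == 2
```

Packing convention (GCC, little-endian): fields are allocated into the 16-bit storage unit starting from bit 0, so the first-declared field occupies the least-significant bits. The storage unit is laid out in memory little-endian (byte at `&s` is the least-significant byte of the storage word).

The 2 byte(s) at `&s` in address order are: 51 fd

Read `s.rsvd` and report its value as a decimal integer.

[0]=0x51 [1]=0xfd (little-endian) → word 0xfd51
err [0+:3] = (word>>0) & 0x7 = 1
opcode [3+:1] = (word>>3) & 0x1 = 0
len [4+:2] = (word>>4) & 0x3 = 1
type [6+:2] = (word>>6) & 0x3 = 1
rsvd [8+:6] = (word>>8) & 0x3f = 61  ←
flags [14+:2] = (word>>14) & 0x3 = 3

61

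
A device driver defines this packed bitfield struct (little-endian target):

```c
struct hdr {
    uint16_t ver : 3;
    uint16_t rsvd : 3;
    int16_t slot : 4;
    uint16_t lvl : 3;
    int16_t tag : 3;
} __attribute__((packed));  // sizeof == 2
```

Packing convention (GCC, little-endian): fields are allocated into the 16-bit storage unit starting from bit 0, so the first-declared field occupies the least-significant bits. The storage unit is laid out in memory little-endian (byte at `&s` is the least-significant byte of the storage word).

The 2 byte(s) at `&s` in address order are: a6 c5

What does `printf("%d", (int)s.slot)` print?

[0]=0xa6 [1]=0xc5 (little-endian) → word 0xc5a6
ver [0+:3] = (word>>0) & 0x7 = 6
rsvd [3+:3] = (word>>3) & 0x7 = 4
slot [6+:4] = (word>>6) & 0xf = 6  ←
lvl [10+:3] = (word>>10) & 0x7 = 1
tag [13+:3] = (word>>13) & 0x7 = 6
slot signed 4b, MSB=0: value = 6

6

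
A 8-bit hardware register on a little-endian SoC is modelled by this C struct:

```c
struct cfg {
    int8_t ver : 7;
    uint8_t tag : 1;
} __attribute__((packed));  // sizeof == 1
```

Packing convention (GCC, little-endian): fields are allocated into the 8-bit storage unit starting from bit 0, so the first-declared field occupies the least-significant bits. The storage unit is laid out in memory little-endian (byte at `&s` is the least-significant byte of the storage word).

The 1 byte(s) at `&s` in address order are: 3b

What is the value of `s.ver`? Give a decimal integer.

59

[0]=0x3b (little-endian) → word 0x3b
ver [0+:7] = (word>>0) & 0x7f = 59  ←
tag [7+:1] = (word>>7) & 0x1 = 0
ver signed 7b, MSB=0: value = 59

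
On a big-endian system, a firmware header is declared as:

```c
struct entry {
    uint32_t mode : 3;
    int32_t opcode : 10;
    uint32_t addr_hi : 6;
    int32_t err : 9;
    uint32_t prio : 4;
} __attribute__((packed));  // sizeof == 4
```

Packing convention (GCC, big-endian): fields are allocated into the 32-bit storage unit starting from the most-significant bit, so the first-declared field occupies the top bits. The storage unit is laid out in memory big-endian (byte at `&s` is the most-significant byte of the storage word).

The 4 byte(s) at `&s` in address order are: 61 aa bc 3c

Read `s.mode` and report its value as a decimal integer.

[0]=0x61 [1]=0xaa [2]=0xbc [3]=0x3c (big-endian) → word 0x61aabc3c
mode:3 @ bit 29 → (0x61aabc3c>>29)&0x7 = 0x3  ←
opcode:10 @ bit 19 → (0x61aabc3c>>19)&0x3ff = 0x35
addr_hi:6 @ bit 13 → (0x61aabc3c>>13)&0x3f = 0x15
err:9 @ bit 4 → (0x61aabc3c>>4)&0x1ff = 0x1c3
prio:4 @ bit 0 → (0x61aabc3c>>0)&0xf = 0xc

3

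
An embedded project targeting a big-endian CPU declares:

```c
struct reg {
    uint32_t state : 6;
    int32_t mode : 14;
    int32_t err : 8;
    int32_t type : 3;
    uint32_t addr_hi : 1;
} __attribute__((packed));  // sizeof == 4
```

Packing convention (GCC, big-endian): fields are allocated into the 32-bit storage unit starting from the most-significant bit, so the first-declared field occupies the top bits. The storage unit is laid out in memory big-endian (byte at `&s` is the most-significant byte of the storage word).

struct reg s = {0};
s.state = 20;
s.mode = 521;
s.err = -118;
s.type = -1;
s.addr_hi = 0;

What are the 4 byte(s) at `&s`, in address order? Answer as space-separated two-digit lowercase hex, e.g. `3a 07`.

[26+:6] state=20 & 0x3f = 0x14; word=0x50000000
[12+:14] mode=521 & 0x3fff = 0x209; word=0x50209000
[4+:8] err=-118 & 0xff = 0x8a; word=0x502098a0
[1+:3] type=-1 & 0x7 = 0x7; word=0x502098ae
[0+:1] addr_hi=0 & 0x1 = 0x0; word=0x502098ae
word = 0x502098ae → big-endian bytes:
  [0]=0x50  [1]=0x20  [2]=0x98  [3]=0xae

50 20 98 ae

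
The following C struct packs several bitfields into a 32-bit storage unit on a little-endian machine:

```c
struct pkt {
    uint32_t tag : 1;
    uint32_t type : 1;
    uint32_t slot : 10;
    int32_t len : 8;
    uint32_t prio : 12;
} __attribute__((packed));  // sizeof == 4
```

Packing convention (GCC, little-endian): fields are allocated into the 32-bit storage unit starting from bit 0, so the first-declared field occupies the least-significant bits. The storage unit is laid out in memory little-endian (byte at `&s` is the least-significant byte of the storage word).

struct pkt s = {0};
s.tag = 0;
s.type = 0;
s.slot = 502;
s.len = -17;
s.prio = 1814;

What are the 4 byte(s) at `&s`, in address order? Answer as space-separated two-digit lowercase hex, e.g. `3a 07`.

[0+:1] tag=0 & 0x1 = 0x0; word=0x00000000
[1+:1] type=0 & 0x1 = 0x0; word=0x00000000
[2+:10] slot=502 & 0x3ff = 0x1f6; word=0x000007d8
[12+:8] len=-17 & 0xff = 0xef; word=0x000ef7d8
[20+:12] prio=1814 & 0xfff = 0x716; word=0x716ef7d8
word = 0x716ef7d8 → little-endian bytes:
  [0]=0xd8  [1]=0xf7  [2]=0x6e  [3]=0x71

d8 f7 6e 71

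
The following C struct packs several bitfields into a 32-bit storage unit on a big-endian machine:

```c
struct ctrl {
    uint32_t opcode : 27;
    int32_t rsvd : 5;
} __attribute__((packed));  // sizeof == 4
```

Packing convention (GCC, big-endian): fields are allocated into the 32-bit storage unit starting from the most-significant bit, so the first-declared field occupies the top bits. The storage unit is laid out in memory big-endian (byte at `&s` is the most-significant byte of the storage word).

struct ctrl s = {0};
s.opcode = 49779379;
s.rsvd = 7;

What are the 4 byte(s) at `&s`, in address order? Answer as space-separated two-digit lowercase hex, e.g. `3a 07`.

5e f2 56 67

[5+:27] opcode=49779379 & 0x7ffffff = 0x2f792b3; word=0x5ef25660
[0+:5] rsvd=7 & 0x1f = 0x7; word=0x5ef25667
word = 0x5ef25667 → big-endian bytes:
  [0]=0x5e  [1]=0xf2  [2]=0x56  [3]=0x67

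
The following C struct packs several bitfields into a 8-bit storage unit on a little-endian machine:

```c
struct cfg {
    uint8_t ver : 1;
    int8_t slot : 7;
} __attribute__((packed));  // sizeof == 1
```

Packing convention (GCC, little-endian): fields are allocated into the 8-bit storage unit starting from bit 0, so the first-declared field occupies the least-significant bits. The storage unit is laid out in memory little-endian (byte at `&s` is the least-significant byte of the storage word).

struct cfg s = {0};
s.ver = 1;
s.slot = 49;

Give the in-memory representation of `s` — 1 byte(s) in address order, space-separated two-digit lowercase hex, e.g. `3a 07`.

[0+:1] ver=1 & 0x1 = 0x1; word=0x01
[1+:7] slot=49 & 0x7f = 0x31; word=0x63
word = 0x63 → little-endian bytes:
  [0]=0x63

63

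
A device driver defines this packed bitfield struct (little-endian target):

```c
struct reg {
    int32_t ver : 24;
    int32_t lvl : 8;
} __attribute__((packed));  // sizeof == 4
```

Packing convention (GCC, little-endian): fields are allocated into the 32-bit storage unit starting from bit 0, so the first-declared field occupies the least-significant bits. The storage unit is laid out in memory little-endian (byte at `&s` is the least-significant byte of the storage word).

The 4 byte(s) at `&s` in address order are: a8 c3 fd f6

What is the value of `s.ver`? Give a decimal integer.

[0]=0xa8 [1]=0xc3 [2]=0xfd [3]=0xf6 (little-endian) → word 0xf6fdc3a8
ver [0+:24] = (word>>0) & 0xffffff = 16630696  ←
lvl [24+:8] = (word>>24) & 0xff = 246
ver signed 24b, MSB=1: 16630696 - 16777216 = -146520

-146520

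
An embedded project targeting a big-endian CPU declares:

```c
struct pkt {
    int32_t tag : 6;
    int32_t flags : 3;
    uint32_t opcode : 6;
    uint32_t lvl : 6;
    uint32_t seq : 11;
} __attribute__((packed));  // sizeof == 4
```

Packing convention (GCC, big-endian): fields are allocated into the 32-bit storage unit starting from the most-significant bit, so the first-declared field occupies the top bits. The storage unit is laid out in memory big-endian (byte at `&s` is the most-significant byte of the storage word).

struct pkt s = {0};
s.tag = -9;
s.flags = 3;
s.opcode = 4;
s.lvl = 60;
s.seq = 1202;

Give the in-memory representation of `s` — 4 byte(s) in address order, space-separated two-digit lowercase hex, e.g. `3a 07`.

tag (6b) val=-9 bits=0x37 at bit 26: 0xdc000000
flags (3b) val=3 bits=0x3 at bit 23: 0xdd800000
opcode (6b) val=4 bits=0x4 at bit 17: 0xdd880000
lvl (6b) val=60 bits=0x3c at bit 11: 0xdd89e000
seq (11b) val=1202 bits=0x4b2 at bit 0: 0xdd89e4b2
word = 0xdd89e4b2 → big-endian bytes:
  [0]=0xdd  [1]=0x89  [2]=0xe4  [3]=0xb2

dd 89 e4 b2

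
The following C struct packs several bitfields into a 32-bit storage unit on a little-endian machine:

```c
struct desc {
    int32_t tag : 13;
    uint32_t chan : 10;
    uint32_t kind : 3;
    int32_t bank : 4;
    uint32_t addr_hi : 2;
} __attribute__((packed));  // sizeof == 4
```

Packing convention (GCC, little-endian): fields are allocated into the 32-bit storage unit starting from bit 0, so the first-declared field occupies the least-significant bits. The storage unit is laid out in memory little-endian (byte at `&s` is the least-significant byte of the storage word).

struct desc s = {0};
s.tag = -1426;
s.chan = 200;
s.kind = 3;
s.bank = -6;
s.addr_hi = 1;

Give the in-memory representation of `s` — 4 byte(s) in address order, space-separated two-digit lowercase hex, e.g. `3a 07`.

6e 1a 99 69

tag (13b) val=-1426 bits=0x1a6e at bit 0: 0x00001a6e
chan (10b) val=200 bits=0xc8 at bit 13: 0x00191a6e
kind (3b) val=3 bits=0x3 at bit 23: 0x01991a6e
bank (4b) val=-6 bits=0xa at bit 26: 0x29991a6e
addr_hi (2b) val=1 bits=0x1 at bit 30: 0x69991a6e
word = 0x69991a6e → little-endian bytes:
  [0]=0x6e  [1]=0x1a  [2]=0x99  [3]=0x69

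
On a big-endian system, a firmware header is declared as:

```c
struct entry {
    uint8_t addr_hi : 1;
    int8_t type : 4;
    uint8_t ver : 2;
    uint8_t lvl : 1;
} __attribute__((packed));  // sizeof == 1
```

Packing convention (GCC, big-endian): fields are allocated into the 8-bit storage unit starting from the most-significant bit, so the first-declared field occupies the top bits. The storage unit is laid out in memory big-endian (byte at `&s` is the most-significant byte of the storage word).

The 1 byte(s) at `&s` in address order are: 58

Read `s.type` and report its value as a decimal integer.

-5

[0]=0x58 (big-endian) → word 0x58
addr_hi [7+:1] = (word>>7) & 0x1 = 0
type [3+:4] = (word>>3) & 0xf = 11  ←
ver [1+:2] = (word>>1) & 0x3 = 0
lvl [0+:1] = (word>>0) & 0x1 = 0
type signed 4b, MSB=1: 11 - 16 = -5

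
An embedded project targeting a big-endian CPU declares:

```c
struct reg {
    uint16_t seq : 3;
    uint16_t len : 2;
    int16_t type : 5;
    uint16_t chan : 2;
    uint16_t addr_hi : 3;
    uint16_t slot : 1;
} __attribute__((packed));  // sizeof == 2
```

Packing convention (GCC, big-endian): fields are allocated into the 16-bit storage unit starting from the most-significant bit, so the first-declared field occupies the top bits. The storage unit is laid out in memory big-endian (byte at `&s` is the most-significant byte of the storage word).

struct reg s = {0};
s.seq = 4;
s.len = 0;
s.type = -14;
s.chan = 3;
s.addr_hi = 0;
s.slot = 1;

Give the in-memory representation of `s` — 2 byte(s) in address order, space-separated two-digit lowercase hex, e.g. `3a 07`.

84 b1

seq (3b) val=4 bits=0x4 at bit 13: 0x8000
len (2b) val=0 bits=0x0 at bit 11: 0x8000
type (5b) val=-14 bits=0x12 at bit 6: 0x8480
chan (2b) val=3 bits=0x3 at bit 4: 0x84b0
addr_hi (3b) val=0 bits=0x0 at bit 1: 0x84b0
slot (1b) val=1 bits=0x1 at bit 0: 0x84b1
word = 0x84b1 → big-endian bytes:
  [0]=0x84  [1]=0xb1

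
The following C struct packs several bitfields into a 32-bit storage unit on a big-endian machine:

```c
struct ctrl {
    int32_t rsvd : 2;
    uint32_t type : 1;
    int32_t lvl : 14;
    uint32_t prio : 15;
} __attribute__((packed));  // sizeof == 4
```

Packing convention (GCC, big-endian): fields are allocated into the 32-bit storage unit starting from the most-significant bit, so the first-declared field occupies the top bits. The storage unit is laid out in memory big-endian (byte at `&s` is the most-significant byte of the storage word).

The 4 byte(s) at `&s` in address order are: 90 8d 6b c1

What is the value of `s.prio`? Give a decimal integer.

27585

[0]=0x90 [1]=0x8d [2]=0x6b [3]=0xc1 (big-endian) → word 0x908d6bc1
rsvd [30+:2] = (word>>30) & 0x3 = 2
type [29+:1] = (word>>29) & 0x1 = 0
lvl [15+:14] = (word>>15) & 0x3fff = 8474
prio [0+:15] = (word>>0) & 0x7fff = 27585  ←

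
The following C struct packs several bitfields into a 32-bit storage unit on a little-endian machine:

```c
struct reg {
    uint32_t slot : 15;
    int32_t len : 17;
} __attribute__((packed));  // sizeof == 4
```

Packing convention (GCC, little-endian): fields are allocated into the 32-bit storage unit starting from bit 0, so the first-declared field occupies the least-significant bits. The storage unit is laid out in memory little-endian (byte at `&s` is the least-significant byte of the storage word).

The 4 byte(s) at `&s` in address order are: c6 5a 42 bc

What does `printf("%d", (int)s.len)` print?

-34684

[0]=0xc6 [1]=0x5a [2]=0x42 [3]=0xbc (little-endian) → word 0xbc425ac6
slot:15 @ bit 0 → (0xbc425ac6>>0)&0x7fff = 0x5ac6
len:17 @ bit 15 → (0xbc425ac6>>15)&0x1ffff = 0x17884  ←
len signed 17b, MSB=1: 96388 - 131072 = -34684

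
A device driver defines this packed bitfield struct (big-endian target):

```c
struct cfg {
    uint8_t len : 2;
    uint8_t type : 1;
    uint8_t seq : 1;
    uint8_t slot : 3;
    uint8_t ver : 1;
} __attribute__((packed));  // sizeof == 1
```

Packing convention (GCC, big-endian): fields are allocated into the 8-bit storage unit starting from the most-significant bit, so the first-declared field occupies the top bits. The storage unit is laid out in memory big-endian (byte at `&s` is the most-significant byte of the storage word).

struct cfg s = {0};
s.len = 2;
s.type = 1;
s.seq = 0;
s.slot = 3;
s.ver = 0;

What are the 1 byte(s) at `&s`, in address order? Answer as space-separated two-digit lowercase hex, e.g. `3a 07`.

a6

[6+:2] len=2 & 0x3 = 0x2; word=0x80
[5+:1] type=1 & 0x1 = 0x1; word=0xa0
[4+:1] seq=0 & 0x1 = 0x0; word=0xa0
[1+:3] slot=3 & 0x7 = 0x3; word=0xa6
[0+:1] ver=0 & 0x1 = 0x0; word=0xa6
word = 0xa6 → big-endian bytes:
  [0]=0xa6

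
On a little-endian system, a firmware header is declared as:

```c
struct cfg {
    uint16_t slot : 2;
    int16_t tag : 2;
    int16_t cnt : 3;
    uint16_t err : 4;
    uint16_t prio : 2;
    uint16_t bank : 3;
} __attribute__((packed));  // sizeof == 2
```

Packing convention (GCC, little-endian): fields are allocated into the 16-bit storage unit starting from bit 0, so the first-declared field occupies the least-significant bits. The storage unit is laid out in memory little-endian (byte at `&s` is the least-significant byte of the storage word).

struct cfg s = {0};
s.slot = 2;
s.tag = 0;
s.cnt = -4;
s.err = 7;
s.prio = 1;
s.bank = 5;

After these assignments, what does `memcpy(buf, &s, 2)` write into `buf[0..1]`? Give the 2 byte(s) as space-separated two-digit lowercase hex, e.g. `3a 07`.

slot:2 = 2 → 0x2 << 0 → word 0x0002
tag:2 = 0 → 0x0 << 2 → word 0x0002
cnt:3 = -4 → 0x4 << 4 → word 0x0042
err:4 = 7 → 0x7 << 7 → word 0x03c2
prio:2 = 1 → 0x1 << 11 → word 0x0bc2
bank:3 = 5 → 0x5 << 13 → word 0xabc2
word = 0xabc2 → little-endian bytes:
  [0]=0xc2  [1]=0xab

c2 ab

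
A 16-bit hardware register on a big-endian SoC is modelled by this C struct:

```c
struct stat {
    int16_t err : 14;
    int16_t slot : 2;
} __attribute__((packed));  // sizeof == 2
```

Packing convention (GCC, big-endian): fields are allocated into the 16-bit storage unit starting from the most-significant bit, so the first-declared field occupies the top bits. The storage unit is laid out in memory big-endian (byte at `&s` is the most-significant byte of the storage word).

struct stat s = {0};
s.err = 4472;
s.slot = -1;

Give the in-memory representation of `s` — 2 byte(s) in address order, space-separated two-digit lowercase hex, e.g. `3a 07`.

err:14 = 4472 → 0x1178 << 2 → word 0x45e0
slot:2 = -1 → 0x3 << 0 → word 0x45e3
word = 0x45e3 → big-endian bytes:
  [0]=0x45  [1]=0xe3

45 e3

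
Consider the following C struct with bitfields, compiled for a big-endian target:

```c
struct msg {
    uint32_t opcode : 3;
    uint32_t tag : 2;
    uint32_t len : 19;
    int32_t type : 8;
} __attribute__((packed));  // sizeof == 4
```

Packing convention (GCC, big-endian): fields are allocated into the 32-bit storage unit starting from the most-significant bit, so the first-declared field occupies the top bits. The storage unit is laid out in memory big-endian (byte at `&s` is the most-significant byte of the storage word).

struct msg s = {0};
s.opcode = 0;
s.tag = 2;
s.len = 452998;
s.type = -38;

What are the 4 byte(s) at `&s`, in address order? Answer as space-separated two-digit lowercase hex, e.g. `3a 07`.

16 e9 86 da

opcode:3 = 0 → 0x0 << 29 → word 0x00000000
tag:2 = 2 → 0x2 << 27 → word 0x10000000
len:19 = 452998 → 0x6e986 << 8 → word 0x16e98600
type:8 = -38 → 0xda << 0 → word 0x16e986da
word = 0x16e986da → big-endian bytes:
  [0]=0x16  [1]=0xe9  [2]=0x86  [3]=0xda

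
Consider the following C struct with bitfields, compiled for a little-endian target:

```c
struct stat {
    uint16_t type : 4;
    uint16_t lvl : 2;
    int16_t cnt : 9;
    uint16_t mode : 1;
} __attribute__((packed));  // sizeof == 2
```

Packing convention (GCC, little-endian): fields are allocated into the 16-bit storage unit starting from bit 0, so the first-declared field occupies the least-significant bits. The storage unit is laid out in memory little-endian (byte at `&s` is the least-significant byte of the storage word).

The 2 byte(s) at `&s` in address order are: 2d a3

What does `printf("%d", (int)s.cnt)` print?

[0]=0x2d [1]=0xa3 (little-endian) → word 0xa32d
type:4 @ bit 0 → (0xa32d>>0)&0xf = 0xd
lvl:2 @ bit 4 → (0xa32d>>4)&0x3 = 0x2
cnt:9 @ bit 6 → (0xa32d>>6)&0x1ff = 0x8c  ←
mode:1 @ bit 15 → (0xa32d>>15)&0x1 = 0x1
cnt signed 9b, MSB=0: value = 140

140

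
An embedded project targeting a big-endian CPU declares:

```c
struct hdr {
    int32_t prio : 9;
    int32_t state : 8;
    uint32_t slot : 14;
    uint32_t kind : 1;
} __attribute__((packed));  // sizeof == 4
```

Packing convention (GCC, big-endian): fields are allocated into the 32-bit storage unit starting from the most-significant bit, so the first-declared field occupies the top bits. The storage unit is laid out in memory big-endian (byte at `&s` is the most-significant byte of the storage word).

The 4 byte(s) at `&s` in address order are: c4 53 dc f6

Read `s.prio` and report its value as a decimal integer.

[0]=0xc4 [1]=0x53 [2]=0xdc [3]=0xf6 (big-endian) → word 0xc453dcf6
prio [23+:9] = (word>>23) & 0x1ff = 392  ←
state [15+:8] = (word>>15) & 0xff = 167
slot [1+:14] = (word>>1) & 0x3fff = 11899
kind [0+:1] = (word>>0) & 0x1 = 0
prio signed 9b, MSB=1: 392 - 512 = -120

-120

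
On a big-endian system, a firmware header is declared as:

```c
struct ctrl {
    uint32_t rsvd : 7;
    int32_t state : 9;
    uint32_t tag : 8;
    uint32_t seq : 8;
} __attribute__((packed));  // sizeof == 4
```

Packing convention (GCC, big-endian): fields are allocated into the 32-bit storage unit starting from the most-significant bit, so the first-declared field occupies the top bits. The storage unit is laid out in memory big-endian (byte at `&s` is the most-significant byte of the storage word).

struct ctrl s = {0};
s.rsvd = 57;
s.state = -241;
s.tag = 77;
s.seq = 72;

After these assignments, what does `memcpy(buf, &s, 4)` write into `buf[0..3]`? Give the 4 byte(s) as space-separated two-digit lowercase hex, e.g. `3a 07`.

73 0f 4d 48

[25+:7] rsvd=57 & 0x7f = 0x39; word=0x72000000
[16+:9] state=-241 & 0x1ff = 0x10f; word=0x730f0000
[8+:8] tag=77 & 0xff = 0x4d; word=0x730f4d00
[0+:8] seq=72 & 0xff = 0x48; word=0x730f4d48
word = 0x730f4d48 → big-endian bytes:
  [0]=0x73  [1]=0x0f  [2]=0x4d  [3]=0x48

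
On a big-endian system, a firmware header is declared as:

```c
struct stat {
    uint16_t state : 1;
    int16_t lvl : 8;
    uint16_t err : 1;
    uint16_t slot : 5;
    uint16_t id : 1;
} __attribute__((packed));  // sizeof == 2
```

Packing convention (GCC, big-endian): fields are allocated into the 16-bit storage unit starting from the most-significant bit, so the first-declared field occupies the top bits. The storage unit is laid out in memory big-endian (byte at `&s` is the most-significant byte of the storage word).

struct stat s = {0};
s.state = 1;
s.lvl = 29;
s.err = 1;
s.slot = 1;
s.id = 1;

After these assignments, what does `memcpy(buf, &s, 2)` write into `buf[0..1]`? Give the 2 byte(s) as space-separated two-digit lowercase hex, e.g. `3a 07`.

state:1 = 1 → 0x1 << 15 → word 0x8000
lvl:8 = 29 → 0x1d << 7 → word 0x8e80
err:1 = 1 → 0x1 << 6 → word 0x8ec0
slot:5 = 1 → 0x1 << 1 → word 0x8ec2
id:1 = 1 → 0x1 << 0 → word 0x8ec3
word = 0x8ec3 → big-endian bytes:
  [0]=0x8e  [1]=0xc3

8e c3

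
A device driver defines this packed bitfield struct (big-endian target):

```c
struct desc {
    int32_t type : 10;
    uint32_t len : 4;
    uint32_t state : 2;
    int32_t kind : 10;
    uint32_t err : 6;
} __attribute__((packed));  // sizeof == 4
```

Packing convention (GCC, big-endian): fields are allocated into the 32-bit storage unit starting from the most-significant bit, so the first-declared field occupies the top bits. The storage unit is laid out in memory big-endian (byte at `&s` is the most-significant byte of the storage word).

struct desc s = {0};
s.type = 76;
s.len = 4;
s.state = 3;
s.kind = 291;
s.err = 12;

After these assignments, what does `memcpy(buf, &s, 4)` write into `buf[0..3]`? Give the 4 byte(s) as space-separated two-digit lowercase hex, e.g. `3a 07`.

type:10 = 76 → 0x4c << 22 → word 0x13000000
len:4 = 4 → 0x4 << 18 → word 0x13100000
state:2 = 3 → 0x3 << 16 → word 0x13130000
kind:10 = 291 → 0x123 << 6 → word 0x131348c0
err:6 = 12 → 0xc << 0 → word 0x131348cc
word = 0x131348cc → big-endian bytes:
  [0]=0x13  [1]=0x13  [2]=0x48  [3]=0xcc

13 13 48 cc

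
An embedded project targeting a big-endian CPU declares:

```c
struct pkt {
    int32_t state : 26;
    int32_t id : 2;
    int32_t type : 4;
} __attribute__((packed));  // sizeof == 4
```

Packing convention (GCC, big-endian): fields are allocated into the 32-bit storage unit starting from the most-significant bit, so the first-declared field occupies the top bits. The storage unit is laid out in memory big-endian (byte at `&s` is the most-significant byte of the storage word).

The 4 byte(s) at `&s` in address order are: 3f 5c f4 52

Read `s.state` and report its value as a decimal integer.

16610257

[0]=0x3f [1]=0x5c [2]=0xf4 [3]=0x52 (big-endian) → word 0x3f5cf452
state [6+:26] = (word>>6) & 0x3ffffff = 16610257  ←
id [4+:2] = (word>>4) & 0x3 = 1
type [0+:4] = (word>>0) & 0xf = 2
state signed 26b, MSB=0: value = 16610257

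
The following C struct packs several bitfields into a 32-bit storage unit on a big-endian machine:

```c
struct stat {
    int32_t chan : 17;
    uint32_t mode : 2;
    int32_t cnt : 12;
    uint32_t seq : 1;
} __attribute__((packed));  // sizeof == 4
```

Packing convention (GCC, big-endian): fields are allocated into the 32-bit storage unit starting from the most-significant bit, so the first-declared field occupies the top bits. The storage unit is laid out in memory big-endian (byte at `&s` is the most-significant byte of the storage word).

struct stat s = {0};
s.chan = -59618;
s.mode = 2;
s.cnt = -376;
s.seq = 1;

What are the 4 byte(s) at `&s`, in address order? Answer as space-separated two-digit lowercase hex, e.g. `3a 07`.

8b 8f 5d 11

chan (17b) val=-59618 bits=0x1171e at bit 15: 0x8b8f0000
mode (2b) val=2 bits=0x2 at bit 13: 0x8b8f4000
cnt (12b) val=-376 bits=0xe88 at bit 1: 0x8b8f5d10
seq (1b) val=1 bits=0x1 at bit 0: 0x8b8f5d11
word = 0x8b8f5d11 → big-endian bytes:
  [0]=0x8b  [1]=0x8f  [2]=0x5d  [3]=0x11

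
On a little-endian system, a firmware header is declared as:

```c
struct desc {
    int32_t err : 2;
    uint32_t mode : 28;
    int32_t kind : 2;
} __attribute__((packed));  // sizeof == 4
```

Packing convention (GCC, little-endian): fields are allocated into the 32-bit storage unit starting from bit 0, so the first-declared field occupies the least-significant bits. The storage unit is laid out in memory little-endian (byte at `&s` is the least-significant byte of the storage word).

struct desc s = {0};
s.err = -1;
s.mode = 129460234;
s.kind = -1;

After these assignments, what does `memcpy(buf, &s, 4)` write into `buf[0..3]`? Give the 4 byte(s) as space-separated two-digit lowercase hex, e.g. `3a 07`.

2b a0 dd de

err:2 = -1 → 0x3 << 0 → word 0x00000003
mode:28 = 129460234 → 0x7b7680a << 2 → word 0x1edda02b
kind:2 = -1 → 0x3 << 30 → word 0xdedda02b
word = 0xdedda02b → little-endian bytes:
  [0]=0x2b  [1]=0xa0  [2]=0xdd  [3]=0xde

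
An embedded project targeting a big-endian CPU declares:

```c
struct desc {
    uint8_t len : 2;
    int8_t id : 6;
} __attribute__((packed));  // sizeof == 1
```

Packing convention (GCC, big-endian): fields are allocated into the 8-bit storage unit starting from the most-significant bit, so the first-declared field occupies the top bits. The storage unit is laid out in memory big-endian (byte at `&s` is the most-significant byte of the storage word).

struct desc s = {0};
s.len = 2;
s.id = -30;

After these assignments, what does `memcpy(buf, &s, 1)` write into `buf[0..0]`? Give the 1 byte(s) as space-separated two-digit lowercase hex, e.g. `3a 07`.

len (2b) val=2 bits=0x2 at bit 6: 0x80
id (6b) val=-30 bits=0x22 at bit 0: 0xa2
word = 0xa2 → big-endian bytes:
  [0]=0xa2

a2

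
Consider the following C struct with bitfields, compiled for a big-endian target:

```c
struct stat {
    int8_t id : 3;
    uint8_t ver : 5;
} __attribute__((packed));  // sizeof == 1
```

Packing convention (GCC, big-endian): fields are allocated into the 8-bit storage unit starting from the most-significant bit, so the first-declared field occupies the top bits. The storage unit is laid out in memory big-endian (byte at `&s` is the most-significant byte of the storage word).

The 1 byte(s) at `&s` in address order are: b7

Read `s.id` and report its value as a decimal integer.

-3

[0]=0xb7 (big-endian) → word 0xb7
id [5+:3] = (word>>5) & 0x7 = 5  ←
ver [0+:5] = (word>>0) & 0x1f = 23
id signed 3b, MSB=1: 5 - 8 = -3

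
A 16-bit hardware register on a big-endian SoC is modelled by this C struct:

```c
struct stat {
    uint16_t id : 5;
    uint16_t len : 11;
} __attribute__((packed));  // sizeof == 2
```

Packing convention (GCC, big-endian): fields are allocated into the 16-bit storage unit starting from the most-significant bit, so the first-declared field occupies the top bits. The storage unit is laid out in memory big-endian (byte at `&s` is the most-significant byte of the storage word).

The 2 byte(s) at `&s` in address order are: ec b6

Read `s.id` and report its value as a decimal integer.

29

[0]=0xec [1]=0xb6 (big-endian) → word 0xecb6
id:5 @ bit 11 → (0xecb6>>11)&0x1f = 0x1d  ←
len:11 @ bit 0 → (0xecb6>>0)&0x7ff = 0x4b6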